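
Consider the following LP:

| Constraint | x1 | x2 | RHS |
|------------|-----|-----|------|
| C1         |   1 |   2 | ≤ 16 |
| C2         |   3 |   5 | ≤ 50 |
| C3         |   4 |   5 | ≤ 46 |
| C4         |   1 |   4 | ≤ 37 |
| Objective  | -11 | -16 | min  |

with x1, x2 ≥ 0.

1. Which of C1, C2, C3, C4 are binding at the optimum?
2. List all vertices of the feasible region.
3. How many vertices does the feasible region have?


1. C1, C3
2. (0, 0), (11.5, 0), (4, 6), (0, 8)
3. 4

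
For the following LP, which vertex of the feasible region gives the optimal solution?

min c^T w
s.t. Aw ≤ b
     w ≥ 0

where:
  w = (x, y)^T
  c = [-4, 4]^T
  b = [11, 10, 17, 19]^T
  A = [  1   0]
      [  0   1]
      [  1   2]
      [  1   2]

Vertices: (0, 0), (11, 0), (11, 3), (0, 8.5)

Evaluate the objective at each vertex of the feasible region:
  z(0, 0) = 0
  z(11, 0) = -44  ←
  z(11, 3) = -32
  z(0, 8.5) = 34
The minimum is at x = 11, y = 0.

(11, 0)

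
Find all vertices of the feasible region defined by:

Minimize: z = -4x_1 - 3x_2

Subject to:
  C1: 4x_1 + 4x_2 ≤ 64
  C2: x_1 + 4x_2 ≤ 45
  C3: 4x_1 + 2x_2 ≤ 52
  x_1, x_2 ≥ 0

(0, 0), (13, 0), (10, 6), (6.333, 9.667), (0, 11.25)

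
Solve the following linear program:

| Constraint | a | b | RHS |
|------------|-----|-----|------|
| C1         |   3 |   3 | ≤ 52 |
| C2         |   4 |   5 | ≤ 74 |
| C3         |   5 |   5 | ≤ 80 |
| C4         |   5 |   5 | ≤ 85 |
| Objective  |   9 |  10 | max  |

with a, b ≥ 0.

Evaluate the objective at each vertex of the feasible region:
  z(0, 0) = 0
  z(16, 0) = 144
  z(6, 10) = 154  ←
  z(0, 14.8) = 148
The maximum is at a = 6, b = 10.

a = 6, b = 10, z = 154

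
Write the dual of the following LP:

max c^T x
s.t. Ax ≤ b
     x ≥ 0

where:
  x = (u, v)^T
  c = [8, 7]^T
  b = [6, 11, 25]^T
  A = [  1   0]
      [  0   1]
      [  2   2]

Primal max cᵀx s.t. Ax ≤ b, x ≥ 0  →  Dual min bᵀy s.t. Aᵀy ≥ c, y ≥ 0.

Minimize: z = 6y1 + 11y2 + 25y3

Subject to:
  y1 + 2y3 ≥ 8
  y2 + 2y3 ≥ 7
  y1, y2, y3 ≥ 0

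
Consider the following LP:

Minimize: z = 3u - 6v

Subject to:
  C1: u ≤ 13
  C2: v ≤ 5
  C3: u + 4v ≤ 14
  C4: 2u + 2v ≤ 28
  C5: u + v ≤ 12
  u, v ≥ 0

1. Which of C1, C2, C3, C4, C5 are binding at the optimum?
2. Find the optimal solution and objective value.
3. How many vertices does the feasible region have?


1. C3
2. u = 0, v = 3.5, z = -21
3. 4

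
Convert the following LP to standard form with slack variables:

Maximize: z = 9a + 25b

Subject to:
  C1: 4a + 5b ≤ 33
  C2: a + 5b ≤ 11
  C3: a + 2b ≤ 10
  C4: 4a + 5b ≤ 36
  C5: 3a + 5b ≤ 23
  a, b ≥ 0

max z = 9a + 25b

s.t.
  4a + 5b + s1 = 33
  a + 5b + s2 = 11
  a + 2b + s3 = 10
  4a + 5b + s4 = 36
  3a + 5b + s5 = 23
  a, b, s1, s2, s3, s4, s5 ≥ 0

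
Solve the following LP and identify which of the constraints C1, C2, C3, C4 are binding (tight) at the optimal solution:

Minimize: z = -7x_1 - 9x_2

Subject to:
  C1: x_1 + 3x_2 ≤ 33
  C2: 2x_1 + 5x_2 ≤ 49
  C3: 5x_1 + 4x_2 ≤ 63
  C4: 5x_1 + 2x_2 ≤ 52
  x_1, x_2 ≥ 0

At x_1 = 7, x_2 = 7, compute slack b - a·x for each constraint:
  C1: 33 − 28 = 5  (slack)
  C2: 49 − 49 = 0  (binding)
  C3: 63 − 63 = 0  (binding)
  C4: 52 − 49 = 3  (slack)

Optimal: x_1 = 7, x_2 = 7
Binding: C2, C3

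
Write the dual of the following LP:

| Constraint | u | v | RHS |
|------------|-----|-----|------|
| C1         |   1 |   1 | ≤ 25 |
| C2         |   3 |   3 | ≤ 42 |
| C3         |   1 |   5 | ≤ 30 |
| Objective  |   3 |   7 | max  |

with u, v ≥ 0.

Primal max cᵀx s.t. Ax ≤ b, x ≥ 0  →  Dual min bᵀy s.t. Aᵀy ≥ c, y ≥ 0.

Minimize: z = 25y1 + 42y2 + 30y3

Subject to:
  y1 + 3y2 + y3 ≥ 3
  y1 + 3y2 + 5y3 ≥ 7
  y1, y2, y3 ≥ 0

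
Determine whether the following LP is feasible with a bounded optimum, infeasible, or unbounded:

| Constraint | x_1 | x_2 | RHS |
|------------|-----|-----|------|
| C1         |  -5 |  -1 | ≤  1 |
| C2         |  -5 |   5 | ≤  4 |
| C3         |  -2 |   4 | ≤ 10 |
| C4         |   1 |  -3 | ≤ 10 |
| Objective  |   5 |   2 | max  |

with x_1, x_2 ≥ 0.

Unbounded (objective can increase without bound)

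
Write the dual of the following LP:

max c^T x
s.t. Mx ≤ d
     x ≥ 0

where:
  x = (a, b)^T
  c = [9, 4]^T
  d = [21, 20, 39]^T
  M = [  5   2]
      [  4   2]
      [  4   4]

Primal max cᵀx s.t. Ax ≤ b, x ≥ 0  →  Dual min bᵀy s.t. Aᵀy ≥ c, y ≥ 0.

Minimize: z = 21y1 + 20y2 + 39y3

Subject to:
  5y1 + 4y2 + 4y3 ≥ 9
  2y1 + 2y2 + 4y3 ≥ 4
  y1, y2, y3 ≥ 0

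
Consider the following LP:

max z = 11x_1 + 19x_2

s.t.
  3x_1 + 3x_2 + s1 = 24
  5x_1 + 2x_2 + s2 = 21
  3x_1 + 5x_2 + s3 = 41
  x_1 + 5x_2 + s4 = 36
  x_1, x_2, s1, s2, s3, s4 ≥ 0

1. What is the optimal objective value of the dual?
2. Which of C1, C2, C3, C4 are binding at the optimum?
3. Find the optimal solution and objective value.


1. 144
2. C1, C4
3. x_1 = 1, x_2 = 7, z = 144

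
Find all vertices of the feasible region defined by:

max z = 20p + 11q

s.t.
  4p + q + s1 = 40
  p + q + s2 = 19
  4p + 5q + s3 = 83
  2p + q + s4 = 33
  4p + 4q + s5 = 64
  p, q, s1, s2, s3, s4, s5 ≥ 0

(0, 0), (10, 0), (8, 8), (0, 16)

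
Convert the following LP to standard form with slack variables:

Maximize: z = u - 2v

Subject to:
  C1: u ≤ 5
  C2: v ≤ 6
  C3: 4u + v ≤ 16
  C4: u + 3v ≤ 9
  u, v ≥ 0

max z = u - 2v

s.t.
  u + s1 = 5
  v + s2 = 6
  4u + v + s3 = 16
  u + 3v + s4 = 9
  u, v, s1, s2, s3, s4 ≥ 0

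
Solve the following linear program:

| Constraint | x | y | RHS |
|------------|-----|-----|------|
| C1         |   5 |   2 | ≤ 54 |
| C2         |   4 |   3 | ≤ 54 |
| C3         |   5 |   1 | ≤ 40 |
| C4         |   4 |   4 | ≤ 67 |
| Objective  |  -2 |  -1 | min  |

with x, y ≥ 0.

Evaluate the objective at each vertex of the feasible region:
  z(0, 0) = 0
  z(8, 0) = -16
  z(6, 10) = -22  ←
  z(3.75, 13) = -20.5
  z(0, 16.75) = -16.75
The minimum is at x = 6, y = 10.

x = 6, y = 10, z = -22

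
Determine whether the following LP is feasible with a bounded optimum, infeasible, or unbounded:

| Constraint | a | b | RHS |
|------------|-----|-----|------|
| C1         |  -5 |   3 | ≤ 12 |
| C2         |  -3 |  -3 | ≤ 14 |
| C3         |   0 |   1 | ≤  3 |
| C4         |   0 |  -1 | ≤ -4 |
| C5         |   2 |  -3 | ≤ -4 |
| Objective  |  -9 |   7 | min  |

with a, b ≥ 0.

Infeasible (no feasible solution exists)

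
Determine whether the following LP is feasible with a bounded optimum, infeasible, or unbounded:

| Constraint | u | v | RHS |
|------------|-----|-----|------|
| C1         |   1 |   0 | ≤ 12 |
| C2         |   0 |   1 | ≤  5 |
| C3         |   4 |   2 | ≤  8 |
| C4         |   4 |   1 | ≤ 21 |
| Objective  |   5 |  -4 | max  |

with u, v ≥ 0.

Feasible with a bounded optimal solution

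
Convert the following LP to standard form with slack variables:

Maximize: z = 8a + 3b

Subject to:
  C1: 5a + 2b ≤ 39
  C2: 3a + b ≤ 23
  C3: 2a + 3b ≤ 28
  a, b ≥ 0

max z = 8a + 3b

s.t.
  5a + 2b + s1 = 39
  3a + b + s2 = 23
  2a + 3b + s3 = 28
  a, b, s1, s2, s3 ≥ 0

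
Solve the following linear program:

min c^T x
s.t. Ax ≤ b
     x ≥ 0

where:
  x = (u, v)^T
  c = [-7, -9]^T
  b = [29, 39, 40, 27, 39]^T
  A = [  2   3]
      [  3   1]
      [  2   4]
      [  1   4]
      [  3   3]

Evaluate the objective at each vertex of the feasible region:
  z(0, 0) = 0
  z(13, 0) = -91
  z(10, 3) = -97  ←
  z(7, 5) = -94
  z(0, 6.75) = -60.75
The minimum is at u = 10, v = 3.

u = 10, v = 3, z = -97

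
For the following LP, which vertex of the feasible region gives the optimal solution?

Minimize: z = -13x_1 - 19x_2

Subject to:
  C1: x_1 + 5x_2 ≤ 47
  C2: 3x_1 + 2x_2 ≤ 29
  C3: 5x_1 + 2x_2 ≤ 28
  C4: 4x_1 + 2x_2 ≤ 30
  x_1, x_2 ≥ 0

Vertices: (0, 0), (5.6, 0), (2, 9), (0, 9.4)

Evaluate the objective at each vertex of the feasible region:
  z(0, 0) = 0
  z(5.6, 0) = -72.8
  z(2, 9) = -197  ←
  z(0, 9.4) = -178.6
The minimum is at x_1 = 2, x_2 = 9.

(2, 9)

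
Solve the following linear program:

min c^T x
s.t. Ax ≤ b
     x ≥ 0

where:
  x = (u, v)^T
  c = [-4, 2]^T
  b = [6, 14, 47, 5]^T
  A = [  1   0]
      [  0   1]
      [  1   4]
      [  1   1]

Evaluate the objective at each vertex of the feasible region:
  z(0, 0) = 0
  z(5, 0) = -20  ←
  z(0, 5) = 10
The minimum is at u = 5, v = 0.

u = 5, v = 0, z = -20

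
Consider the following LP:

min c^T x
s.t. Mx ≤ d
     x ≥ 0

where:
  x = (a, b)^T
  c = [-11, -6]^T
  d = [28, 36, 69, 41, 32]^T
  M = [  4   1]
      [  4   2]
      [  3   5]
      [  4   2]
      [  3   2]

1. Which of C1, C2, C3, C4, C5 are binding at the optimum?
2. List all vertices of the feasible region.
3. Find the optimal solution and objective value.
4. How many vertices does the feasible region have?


1. C2, C5
2. (0, 0), (7, 0), (5, 8), (4, 10), (2.444, 12.33), (0, 13.8)
3. a = 4, b = 10, z = -104
4. 6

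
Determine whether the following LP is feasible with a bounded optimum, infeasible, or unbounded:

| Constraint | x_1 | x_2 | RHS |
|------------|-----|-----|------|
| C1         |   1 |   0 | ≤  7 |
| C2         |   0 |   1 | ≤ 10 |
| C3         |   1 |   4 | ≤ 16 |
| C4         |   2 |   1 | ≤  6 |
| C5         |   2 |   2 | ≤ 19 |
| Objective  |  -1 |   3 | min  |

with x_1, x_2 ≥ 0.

Feasible with a bounded optimal solution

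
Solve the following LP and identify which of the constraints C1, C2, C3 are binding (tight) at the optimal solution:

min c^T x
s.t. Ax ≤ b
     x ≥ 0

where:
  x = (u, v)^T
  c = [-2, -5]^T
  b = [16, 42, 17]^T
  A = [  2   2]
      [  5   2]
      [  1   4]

At u = 5, v = 3, compute slack b - a·x for each constraint:
  C1: 16 − 16 = 0  (binding)
  C2: 42 − 31 = 11  (slack)
  C3: 17 − 17 = 0  (binding)

Optimal: u = 5, v = 3
Binding: C1, C3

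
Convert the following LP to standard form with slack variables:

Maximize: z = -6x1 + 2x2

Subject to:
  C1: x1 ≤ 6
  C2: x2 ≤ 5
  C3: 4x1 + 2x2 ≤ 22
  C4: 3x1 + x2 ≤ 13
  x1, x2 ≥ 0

max z = -6x1 + 2x2

s.t.
  x1 + s1 = 6
  x2 + s2 = 5
  4x1 + 2x2 + s3 = 22
  3x1 + x2 + s4 = 13
  x1, x2, s1, s2, s3, s4 ≥ 0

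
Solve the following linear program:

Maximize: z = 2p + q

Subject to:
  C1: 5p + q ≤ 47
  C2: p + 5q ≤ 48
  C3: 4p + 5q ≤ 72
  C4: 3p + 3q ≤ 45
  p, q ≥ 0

Evaluate the objective at each vertex of the feasible region:
  z(0, 0) = 0
  z(9.4, 0) = 18.8
  z(8, 7) = 23  ←
  z(6.75, 8.25) = 21.75
  z(0, 9.6) = 9.6
The maximum is at p = 8, q = 7.

p = 8, q = 7, z = 23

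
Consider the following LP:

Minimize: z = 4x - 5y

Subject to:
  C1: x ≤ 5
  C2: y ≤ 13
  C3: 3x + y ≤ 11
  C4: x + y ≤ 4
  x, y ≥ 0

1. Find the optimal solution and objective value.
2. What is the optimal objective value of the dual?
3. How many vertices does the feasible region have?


1. x = 0, y = 4, z = -20
2. -20
3. 4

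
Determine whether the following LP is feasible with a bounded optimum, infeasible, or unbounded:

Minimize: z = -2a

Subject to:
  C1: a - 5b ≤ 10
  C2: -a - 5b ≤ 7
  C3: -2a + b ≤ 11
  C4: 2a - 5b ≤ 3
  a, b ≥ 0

Unbounded (objective can decrease without bound)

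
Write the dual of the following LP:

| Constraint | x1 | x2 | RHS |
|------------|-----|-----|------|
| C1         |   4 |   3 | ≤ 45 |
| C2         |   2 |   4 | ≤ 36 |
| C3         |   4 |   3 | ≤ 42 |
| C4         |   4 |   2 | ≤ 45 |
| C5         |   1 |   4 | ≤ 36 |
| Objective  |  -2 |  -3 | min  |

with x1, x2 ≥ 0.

Primal min cᵀx s.t. Ax ≤ b, x ≥ 0  →  Dual max −bᵀy s.t. Aᵀy ≥ −c, y ≥ 0.

Maximize: z = -45y1 - 36y2 - 42y3 - 45y4 - 36y5

Subject to:
  4y1 + 2y2 + 4y3 + 4y4 + y5 ≥ 2
  3y1 + 4y2 + 3y3 + 2y4 + 4y5 ≥ 3
  y1, y2, y3, y4, y5 ≥ 0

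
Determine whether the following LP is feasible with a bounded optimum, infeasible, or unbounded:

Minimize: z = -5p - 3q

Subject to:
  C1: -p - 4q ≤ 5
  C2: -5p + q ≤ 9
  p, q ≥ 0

Unbounded (objective can decrease without bound)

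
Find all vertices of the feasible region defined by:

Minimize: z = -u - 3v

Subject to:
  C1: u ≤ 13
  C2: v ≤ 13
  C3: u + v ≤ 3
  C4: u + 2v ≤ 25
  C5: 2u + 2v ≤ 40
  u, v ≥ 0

(0, 0), (3, 0), (0, 3)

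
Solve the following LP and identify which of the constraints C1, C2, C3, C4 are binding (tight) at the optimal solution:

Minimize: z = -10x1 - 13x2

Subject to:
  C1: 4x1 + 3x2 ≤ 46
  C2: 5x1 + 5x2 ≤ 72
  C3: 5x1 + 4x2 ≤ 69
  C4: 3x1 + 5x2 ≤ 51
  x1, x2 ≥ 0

At x1 = 7, x2 = 6, compute slack b - a·x for each constraint:
  C1: 46 − 46 = 0  (binding)
  C2: 72 − 65 = 7  (slack)
  C3: 69 − 59 = 10  (slack)
  C4: 51 − 51 = 0  (binding)

Optimal: x1 = 7, x2 = 6
Binding: C1, C4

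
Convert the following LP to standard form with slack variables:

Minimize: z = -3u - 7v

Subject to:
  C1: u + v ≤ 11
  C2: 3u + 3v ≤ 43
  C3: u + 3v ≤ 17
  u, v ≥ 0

min z = -3u - 7v

s.t.
  u + v + s1 = 11
  3u + 3v + s2 = 43
  u + 3v + s3 = 17
  u, v, s1, s2, s3 ≥ 0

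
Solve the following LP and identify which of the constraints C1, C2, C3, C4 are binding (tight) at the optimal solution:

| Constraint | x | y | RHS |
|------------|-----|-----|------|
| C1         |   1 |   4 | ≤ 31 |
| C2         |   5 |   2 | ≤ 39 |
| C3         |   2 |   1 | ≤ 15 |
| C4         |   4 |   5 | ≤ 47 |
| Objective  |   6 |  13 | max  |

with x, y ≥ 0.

At x = 3, y = 7, compute slack b - a·x for each constraint:
  C1: 31 − 31 = 0  (binding)
  C2: 39 − 29 = 10  (slack)
  C3: 15 − 13 = 2  (slack)
  C4: 47 − 47 = 0  (binding)

Optimal: x = 3, y = 7
Binding: C1, C4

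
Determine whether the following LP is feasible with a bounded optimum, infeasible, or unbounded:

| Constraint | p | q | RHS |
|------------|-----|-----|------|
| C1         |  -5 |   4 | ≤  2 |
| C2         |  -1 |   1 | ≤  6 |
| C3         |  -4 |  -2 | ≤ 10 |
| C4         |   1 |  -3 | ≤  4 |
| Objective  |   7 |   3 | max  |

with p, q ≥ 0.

Unbounded (objective can increase without bound)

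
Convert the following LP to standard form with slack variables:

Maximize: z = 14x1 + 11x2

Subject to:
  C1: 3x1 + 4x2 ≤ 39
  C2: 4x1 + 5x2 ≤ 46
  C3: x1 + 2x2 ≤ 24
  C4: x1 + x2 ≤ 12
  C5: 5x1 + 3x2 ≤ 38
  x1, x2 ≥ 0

max z = 14x1 + 11x2

s.t.
  3x1 + 4x2 + s1 = 39
  4x1 + 5x2 + s2 = 46
  x1 + 2x2 + s3 = 24
  x1 + x2 + s4 = 12
  5x1 + 3x2 + s5 = 38
  x1, x2, s1, s2, s3, s4, s5 ≥ 0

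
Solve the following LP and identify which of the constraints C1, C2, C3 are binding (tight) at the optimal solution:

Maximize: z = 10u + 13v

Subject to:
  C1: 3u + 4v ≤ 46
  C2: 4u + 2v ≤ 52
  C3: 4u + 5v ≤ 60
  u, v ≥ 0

At u = 10, v = 4, compute slack b - a·x for each constraint:
  C1: 46 − 46 = 0  (binding)
  C2: 52 − 48 = 4  (slack)
  C3: 60 − 60 = 0  (binding)

Optimal: u = 10, v = 4
Binding: C1, C3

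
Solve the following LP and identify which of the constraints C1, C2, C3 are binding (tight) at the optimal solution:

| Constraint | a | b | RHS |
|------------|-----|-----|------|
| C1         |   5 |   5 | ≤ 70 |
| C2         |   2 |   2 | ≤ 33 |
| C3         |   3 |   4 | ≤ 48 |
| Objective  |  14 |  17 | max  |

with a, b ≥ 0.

At a = 8, b = 6, compute slack b - a·x for each constraint:
  C1: 70 − 70 = 0  (binding)
  C2: 33 − 28 = 5  (slack)
  C3: 48 − 48 = 0  (binding)

Optimal: a = 8, b = 6
Binding: C1, C3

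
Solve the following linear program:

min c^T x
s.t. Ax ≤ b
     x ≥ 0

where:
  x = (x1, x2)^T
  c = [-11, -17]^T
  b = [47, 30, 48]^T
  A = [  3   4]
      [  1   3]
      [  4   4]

Evaluate the objective at each vertex of the feasible region:
  z(0, 0) = 0
  z(12, 0) = -132
  z(3, 9) = -186  ←
  z(0, 10) = -170
The minimum is at x1 = 3, x2 = 9.

x1 = 3, x2 = 9, z = -186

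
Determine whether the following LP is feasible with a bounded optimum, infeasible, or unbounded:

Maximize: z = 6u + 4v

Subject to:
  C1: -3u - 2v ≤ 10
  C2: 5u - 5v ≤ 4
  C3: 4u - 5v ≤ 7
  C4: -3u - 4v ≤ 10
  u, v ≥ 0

Unbounded (objective can increase without bound)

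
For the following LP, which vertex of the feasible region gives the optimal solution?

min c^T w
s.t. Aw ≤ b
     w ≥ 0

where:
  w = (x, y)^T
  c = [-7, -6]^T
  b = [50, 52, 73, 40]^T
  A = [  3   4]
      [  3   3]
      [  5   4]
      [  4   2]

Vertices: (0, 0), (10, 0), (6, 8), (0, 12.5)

Evaluate the objective at each vertex of the feasible region:
  z(0, 0) = 0
  z(10, 0) = -70
  z(6, 8) = -90  ←
  z(0, 12.5) = -75
The minimum is at x = 6, y = 8.

(6, 8)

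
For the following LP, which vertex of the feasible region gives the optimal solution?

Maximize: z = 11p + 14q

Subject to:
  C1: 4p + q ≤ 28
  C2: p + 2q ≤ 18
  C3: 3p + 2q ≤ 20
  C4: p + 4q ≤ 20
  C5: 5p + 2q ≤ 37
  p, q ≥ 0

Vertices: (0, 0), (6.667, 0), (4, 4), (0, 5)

Evaluate the objective at each vertex of the feasible region:
  z(0, 0) = 0
  z(6.667, 0) = 73.33
  z(4, 4) = 100  ←
  z(0, 5) = 70
The maximum is at p = 4, q = 4.

(4, 4)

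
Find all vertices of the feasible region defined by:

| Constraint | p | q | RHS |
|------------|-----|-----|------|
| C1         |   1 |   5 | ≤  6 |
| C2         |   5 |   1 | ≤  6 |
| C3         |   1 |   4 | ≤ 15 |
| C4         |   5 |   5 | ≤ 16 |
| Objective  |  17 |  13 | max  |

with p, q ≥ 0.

(0, 0), (1.2, 0), (1, 1), (0, 1.2)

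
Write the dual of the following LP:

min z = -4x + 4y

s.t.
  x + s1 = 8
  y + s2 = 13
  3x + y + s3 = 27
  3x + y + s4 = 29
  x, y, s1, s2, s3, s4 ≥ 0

Primal min cᵀx s.t. Ax ≤ b, x ≥ 0  →  Dual max −bᵀy s.t. Aᵀy ≥ −c, y ≥ 0.

Maximize: z = -8y1 - 13y2 - 27y3 - 29y4

Subject to:
  y1 + 3y3 + 3y4 ≥ 4
  y2 + y3 + y4 ≥ -4
  y1, y2, y3, y4 ≥ 0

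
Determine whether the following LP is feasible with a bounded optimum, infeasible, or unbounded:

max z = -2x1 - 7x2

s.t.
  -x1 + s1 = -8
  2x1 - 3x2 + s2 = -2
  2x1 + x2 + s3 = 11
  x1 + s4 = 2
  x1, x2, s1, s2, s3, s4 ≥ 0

Infeasible (no feasible solution exists)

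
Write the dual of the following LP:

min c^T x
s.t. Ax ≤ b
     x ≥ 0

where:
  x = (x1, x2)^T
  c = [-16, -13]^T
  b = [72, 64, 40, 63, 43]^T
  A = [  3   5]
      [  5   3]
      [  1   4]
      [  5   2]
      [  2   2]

Primal min cᵀx s.t. Ax ≤ b, x ≥ 0  →  Dual max −bᵀy s.t. Aᵀy ≥ −c, y ≥ 0.

Maximize: z = -72y1 - 64y2 - 40y3 - 63y4 - 43y5

Subject to:
  3y1 + 5y2 + y3 + 5y4 + 2y5 ≥ 16
  5y1 + 3y2 + 4y3 + 2y4 + 2y5 ≥ 13
  y1, y2, y3, y4, y5 ≥ 0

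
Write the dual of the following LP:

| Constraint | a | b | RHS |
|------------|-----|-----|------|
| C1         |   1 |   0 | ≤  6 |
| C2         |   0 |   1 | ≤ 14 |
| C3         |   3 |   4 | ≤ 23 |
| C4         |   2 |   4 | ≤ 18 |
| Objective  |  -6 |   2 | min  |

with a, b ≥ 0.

Primal min cᵀx s.t. Ax ≤ b, x ≥ 0  →  Dual max −bᵀy s.t. Aᵀy ≥ −c, y ≥ 0.

Maximize: z = -6y1 - 14y2 - 23y3 - 18y4

Subject to:
  y1 + 3y3 + 2y4 ≥ 6
  y2 + 4y3 + 4y4 ≥ -2
  y1, y2, y3, y4 ≥ 0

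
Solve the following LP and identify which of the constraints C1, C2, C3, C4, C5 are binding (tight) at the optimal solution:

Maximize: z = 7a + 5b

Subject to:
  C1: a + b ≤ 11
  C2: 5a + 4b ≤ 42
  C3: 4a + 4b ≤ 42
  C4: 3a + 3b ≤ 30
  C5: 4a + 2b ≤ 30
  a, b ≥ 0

At a = 6, b = 3, compute slack b - a·x for each constraint:
  C1: 11 − 9 = 2  (slack)
  C2: 42 − 42 = 0  (binding)
  C3: 42 − 36 = 6  (slack)
  C4: 30 − 27 = 3  (slack)
  C5: 30 − 30 = 0  (binding)

Optimal: a = 6, b = 3
Binding: C2, C5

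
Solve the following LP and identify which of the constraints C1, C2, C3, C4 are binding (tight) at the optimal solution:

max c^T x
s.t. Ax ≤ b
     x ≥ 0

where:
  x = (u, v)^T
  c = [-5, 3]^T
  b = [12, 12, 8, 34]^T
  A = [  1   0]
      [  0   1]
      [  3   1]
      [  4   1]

At u = 0, v = 8, compute slack b - a·x for each constraint:
  C1: 12 − 0 = 12  (slack)
  C2: 12 − 8 = 4  (slack)
  C3: 8 − 8 = 0  (binding)
  C4: 34 − 8 = 26  (slack)

Optimal: u = 0, v = 8
Binding: C3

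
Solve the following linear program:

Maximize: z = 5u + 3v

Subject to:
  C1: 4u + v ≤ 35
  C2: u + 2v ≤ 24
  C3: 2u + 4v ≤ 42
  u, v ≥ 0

Evaluate the objective at each vertex of the feasible region:
  z(0, 0) = 0
  z(8.75, 0) = 43.75
  z(7, 7) = 56  ←
  z(0, 10.5) = 31.5
The maximum is at u = 7, v = 7.

u = 7, v = 7, z = 56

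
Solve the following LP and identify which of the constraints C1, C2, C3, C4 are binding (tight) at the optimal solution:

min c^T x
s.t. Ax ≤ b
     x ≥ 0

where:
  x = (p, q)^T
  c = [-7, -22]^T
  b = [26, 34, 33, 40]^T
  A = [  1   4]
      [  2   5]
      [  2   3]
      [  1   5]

At p = 2, q = 6, compute slack b - a·x for each constraint:
  C1: 26 − 26 = 0  (binding)
  C2: 34 − 34 = 0  (binding)
  C3: 33 − 22 = 11  (slack)
  C4: 40 − 32 = 8  (slack)

Optimal: p = 2, q = 6
Binding: C1, C2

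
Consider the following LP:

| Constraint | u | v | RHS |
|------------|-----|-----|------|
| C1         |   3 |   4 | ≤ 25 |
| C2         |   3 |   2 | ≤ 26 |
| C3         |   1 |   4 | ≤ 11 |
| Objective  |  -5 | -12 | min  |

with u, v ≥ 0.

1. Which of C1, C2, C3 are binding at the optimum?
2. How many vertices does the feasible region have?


1. C1, C3
2. 4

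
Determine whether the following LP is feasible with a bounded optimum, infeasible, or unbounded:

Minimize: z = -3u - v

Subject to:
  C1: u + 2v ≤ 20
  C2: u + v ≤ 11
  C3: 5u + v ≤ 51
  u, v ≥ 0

Feasible with a bounded optimal solution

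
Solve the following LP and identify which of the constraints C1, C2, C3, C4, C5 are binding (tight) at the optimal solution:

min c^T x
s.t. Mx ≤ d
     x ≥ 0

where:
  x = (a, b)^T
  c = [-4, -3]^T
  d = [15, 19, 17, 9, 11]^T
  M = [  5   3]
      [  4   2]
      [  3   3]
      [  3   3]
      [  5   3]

At a = 1, b = 2, compute slack b - a·x for each constraint:
  C1: 15 − 11 = 4  (slack)
  C2: 19 − 8 = 11  (slack)
  C3: 17 − 9 = 8  (slack)
  C4: 9 − 9 = 0  (binding)
  C5: 11 − 11 = 0  (binding)

Optimal: a = 1, b = 2
Binding: C4, C5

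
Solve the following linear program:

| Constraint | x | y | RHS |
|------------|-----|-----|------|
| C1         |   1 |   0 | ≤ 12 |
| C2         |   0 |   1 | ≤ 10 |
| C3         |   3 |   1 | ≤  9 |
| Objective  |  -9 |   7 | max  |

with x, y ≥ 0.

Evaluate the objective at each vertex of the feasible region:
  z(0, 0) = 0
  z(3, 0) = -27
  z(0, 9) = 63  ←
The maximum is at x = 0, y = 9.

x = 0, y = 9, z = 63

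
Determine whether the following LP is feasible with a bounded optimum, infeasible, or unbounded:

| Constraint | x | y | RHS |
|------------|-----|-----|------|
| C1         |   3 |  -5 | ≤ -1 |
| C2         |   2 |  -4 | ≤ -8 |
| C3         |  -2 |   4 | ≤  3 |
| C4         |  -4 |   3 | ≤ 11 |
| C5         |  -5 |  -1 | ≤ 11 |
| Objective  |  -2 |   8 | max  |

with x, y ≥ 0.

Infeasible (no feasible solution exists)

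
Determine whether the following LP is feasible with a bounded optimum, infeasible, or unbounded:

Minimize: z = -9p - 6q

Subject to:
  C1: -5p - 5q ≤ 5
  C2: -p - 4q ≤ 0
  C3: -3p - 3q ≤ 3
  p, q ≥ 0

Unbounded (objective can decrease without bound)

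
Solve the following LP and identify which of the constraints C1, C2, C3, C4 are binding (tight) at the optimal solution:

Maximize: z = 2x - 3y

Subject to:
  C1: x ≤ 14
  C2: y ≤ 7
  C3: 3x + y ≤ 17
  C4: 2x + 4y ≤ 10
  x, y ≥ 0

At x = 5, y = 0, compute slack b - a·x for each constraint:
  C1: 14 − 5 = 9  (slack)
  C2: 7 − 0 = 7  (slack)
  C3: 17 − 15 = 2  (slack)
  C4: 10 − 10 = 0  (binding)

Optimal: x = 5, y = 0
Binding: C4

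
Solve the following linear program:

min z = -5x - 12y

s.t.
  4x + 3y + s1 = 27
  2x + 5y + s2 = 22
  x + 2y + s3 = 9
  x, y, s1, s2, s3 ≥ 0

Evaluate the objective at each vertex of the feasible region:
  z(0, 0) = 0
  z(6.75, 0) = -33.75
  z(5.4, 1.8) = -48.6
  z(1, 4) = -53  ←
  z(0, 4.4) = -52.8
The minimum is at x = 1, y = 4.

x = 1, y = 4, z = -53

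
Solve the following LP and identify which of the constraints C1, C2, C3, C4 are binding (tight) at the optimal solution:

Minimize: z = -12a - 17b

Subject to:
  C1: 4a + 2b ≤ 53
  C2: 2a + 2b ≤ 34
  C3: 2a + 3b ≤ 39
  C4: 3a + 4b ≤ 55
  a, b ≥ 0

At a = 9, b = 7, compute slack b - a·x for each constraint:
  C1: 53 − 50 = 3  (slack)
  C2: 34 − 32 = 2  (slack)
  C3: 39 − 39 = 0  (binding)
  C4: 55 − 55 = 0  (binding)

Optimal: a = 9, b = 7
Binding: C3, C4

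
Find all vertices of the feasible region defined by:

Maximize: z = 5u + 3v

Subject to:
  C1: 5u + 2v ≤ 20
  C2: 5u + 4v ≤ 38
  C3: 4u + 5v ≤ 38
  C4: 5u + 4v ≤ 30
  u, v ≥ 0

(0, 0), (4, 0), (2, 5), (0, 7.5)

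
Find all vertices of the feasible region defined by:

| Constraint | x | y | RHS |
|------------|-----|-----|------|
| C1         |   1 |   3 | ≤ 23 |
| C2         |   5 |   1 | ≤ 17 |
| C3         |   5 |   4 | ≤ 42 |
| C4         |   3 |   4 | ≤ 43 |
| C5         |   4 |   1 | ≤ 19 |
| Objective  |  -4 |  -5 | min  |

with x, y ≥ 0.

(0, 0), (3.4, 0), (2, 7), (0, 7.667)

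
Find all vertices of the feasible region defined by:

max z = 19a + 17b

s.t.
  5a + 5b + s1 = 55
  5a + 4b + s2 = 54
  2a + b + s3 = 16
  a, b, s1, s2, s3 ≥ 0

(0, 0), (8, 0), (5, 6), (0, 11)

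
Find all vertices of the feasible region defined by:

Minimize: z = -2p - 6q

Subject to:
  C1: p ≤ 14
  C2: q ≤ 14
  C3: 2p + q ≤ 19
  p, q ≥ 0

(0, 0), (9.5, 0), (2.5, 14), (0, 14)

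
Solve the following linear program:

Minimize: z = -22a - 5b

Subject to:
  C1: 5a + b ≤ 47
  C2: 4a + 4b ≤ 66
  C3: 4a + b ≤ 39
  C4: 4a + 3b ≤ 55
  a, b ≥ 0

Evaluate the objective at each vertex of the feasible region:
  z(0, 0) = 0
  z(9.4, 0) = -206.8
  z(8, 7) = -211  ←
  z(7.75, 8) = -210.5
  z(5.5, 11) = -176
  z(0, 16.5) = -82.5
The minimum is at a = 8, b = 7.

a = 8, b = 7, z = -211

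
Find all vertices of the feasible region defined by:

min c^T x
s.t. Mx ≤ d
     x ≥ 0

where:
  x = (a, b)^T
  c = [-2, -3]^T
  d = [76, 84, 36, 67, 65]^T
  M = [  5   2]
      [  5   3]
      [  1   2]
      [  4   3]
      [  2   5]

(0, 0), (15.2, 0), (13.43, 4.429), (10, 9), (0, 13)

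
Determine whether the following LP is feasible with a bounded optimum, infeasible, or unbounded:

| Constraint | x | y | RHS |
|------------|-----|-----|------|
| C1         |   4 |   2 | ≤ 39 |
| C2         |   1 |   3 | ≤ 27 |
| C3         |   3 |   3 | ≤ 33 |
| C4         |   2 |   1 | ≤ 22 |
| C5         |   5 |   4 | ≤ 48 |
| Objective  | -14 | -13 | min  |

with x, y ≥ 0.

Feasible with a bounded optimal solution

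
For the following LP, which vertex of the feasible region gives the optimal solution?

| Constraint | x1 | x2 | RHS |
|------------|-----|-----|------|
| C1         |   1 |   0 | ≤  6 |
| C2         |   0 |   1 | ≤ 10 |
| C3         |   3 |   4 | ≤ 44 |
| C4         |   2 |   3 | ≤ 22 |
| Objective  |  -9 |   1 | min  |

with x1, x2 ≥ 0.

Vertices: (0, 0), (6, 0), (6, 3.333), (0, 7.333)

Evaluate the objective at each vertex of the feasible region:
  z(0, 0) = 0
  z(6, 0) = -54  ←
  z(6, 3.333) = -50.67
  z(0, 7.333) = 7.333
The minimum is at x1 = 6, x2 = 0.

(6, 0)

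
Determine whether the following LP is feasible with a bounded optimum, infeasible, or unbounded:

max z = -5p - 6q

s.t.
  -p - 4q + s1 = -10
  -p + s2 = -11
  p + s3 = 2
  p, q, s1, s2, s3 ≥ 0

Infeasible (no feasible solution exists)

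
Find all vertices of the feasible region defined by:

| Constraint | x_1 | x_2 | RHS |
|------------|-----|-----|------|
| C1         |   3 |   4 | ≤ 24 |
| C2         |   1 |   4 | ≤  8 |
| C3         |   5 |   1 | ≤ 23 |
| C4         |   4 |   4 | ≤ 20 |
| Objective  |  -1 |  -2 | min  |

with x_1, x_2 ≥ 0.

(0, 0), (4.6, 0), (4.5, 0.5), (4, 1), (0, 2)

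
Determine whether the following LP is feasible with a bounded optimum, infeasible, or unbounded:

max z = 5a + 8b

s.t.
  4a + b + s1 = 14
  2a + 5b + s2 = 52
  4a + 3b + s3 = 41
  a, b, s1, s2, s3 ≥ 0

Feasible with a bounded optimal solution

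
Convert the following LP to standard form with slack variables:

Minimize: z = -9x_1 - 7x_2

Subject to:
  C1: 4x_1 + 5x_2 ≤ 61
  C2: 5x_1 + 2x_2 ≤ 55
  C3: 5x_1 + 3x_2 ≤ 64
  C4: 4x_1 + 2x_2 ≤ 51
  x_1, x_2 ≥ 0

min z = -9x_1 - 7x_2

s.t.
  4x_1 + 5x_2 + s1 = 61
  5x_1 + 2x_2 + s2 = 55
  5x_1 + 3x_2 + s3 = 64
  4x_1 + 2x_2 + s4 = 51
  x_1, x_2, s1, s2, s3, s4 ≥ 0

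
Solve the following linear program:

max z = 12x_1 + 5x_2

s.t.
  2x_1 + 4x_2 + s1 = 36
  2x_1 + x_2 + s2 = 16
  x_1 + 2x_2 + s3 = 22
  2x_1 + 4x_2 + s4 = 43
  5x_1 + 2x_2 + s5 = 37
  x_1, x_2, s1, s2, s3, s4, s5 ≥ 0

Evaluate the objective at each vertex of the feasible region:
  z(0, 0) = 0
  z(7.4, 0) = 88.8
  z(5, 6) = 90  ←
  z(4.667, 6.667) = 89.33
  z(0, 9) = 45
The maximum is at x_1 = 5, x_2 = 6.

x_1 = 5, x_2 = 6, z = 90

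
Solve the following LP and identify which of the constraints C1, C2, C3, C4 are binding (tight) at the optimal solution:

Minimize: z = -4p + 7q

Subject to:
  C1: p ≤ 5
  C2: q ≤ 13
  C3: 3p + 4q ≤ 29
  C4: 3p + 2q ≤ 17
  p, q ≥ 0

At p = 5, q = 0, compute slack b - a·x for each constraint:
  C1: 5 − 5 = 0  (binding)
  C2: 13 − 0 = 13  (slack)
  C3: 29 − 15 = 14  (slack)
  C4: 17 − 15 = 2  (slack)

Optimal: p = 5, q = 0
Binding: C1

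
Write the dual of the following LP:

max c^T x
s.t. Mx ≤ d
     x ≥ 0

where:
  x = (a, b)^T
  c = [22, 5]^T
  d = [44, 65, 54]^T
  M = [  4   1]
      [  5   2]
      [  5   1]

Primal max cᵀx s.t. Ax ≤ b, x ≥ 0  →  Dual min bᵀy s.t. Aᵀy ≥ c, y ≥ 0.

Minimize: z = 44y1 + 65y2 + 54y3

Subject to:
  4y1 + 5y2 + 5y3 ≥ 22
  y1 + 2y2 + y3 ≥ 5
  y1, y2, y3 ≥ 0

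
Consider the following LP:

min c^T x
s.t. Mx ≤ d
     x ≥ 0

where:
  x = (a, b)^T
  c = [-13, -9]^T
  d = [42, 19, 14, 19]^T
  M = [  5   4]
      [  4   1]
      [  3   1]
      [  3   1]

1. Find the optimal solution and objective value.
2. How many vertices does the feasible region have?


1. a = 2, b = 8, z = -98
2. 4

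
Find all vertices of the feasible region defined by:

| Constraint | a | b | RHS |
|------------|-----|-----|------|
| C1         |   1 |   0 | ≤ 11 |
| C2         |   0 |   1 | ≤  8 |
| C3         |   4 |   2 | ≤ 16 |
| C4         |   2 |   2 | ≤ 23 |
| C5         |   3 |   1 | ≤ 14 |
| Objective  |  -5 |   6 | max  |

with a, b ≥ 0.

(0, 0), (4, 0), (0, 8)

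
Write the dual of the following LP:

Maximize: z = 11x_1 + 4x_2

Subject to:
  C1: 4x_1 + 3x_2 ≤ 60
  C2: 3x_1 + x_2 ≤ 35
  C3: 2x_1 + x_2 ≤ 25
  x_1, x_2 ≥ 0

Primal max cᵀx s.t. Ax ≤ b, x ≥ 0  →  Dual min bᵀy s.t. Aᵀy ≥ c, y ≥ 0.

Minimize: z = 60y1 + 35y2 + 25y3

Subject to:
  4y1 + 3y2 + 2y3 ≥ 11
  3y1 + y2 + y3 ≥ 4
  y1, y2, y3 ≥ 0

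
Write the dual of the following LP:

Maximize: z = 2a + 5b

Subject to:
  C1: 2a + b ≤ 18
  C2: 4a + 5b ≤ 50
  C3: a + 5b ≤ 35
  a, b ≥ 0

Primal max cᵀx s.t. Ax ≤ b, x ≥ 0  →  Dual min bᵀy s.t. Aᵀy ≥ c, y ≥ 0.

Minimize: z = 18y1 + 50y2 + 35y3

Subject to:
  2y1 + 4y2 + y3 ≥ 2
  y1 + 5y2 + 5y3 ≥ 5
  y1, y2, y3 ≥ 0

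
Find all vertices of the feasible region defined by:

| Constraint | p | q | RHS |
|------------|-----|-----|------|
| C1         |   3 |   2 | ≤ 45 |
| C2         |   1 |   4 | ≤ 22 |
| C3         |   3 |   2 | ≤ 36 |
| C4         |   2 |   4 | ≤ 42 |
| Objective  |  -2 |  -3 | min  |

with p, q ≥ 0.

(0, 0), (12, 0), (10, 3), (0, 5.5)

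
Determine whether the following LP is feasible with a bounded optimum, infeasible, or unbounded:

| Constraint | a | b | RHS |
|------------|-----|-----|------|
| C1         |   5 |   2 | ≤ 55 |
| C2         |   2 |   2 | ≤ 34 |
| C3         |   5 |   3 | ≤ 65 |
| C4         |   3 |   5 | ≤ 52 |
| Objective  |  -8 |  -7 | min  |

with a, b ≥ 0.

Feasible with a bounded optimal solution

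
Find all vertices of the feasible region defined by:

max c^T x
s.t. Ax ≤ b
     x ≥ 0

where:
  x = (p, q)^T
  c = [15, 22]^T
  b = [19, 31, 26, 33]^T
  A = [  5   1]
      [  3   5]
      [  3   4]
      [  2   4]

(0, 0), (3.8, 0), (2.941, 4.294), (2, 5), (0, 6.2)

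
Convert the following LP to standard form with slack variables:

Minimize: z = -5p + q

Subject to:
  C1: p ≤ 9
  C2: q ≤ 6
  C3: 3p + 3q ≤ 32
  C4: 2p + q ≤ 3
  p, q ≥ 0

min z = -5p + q

s.t.
  p + s1 = 9
  q + s2 = 6
  3p + 3q + s3 = 32
  2p + q + s4 = 3
  p, q, s1, s2, s3, s4 ≥ 0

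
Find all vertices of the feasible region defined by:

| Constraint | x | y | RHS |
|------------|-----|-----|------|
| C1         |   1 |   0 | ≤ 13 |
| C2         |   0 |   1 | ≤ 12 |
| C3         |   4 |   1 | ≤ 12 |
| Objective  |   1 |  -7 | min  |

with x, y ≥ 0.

(0, 0), (3, 0), (0, 12)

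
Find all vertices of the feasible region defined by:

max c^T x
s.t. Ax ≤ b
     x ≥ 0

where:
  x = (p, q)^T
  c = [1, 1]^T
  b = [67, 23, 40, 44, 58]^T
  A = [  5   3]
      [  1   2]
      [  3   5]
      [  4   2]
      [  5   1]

(0, 0), (11, 0), (10, 2), (0, 8)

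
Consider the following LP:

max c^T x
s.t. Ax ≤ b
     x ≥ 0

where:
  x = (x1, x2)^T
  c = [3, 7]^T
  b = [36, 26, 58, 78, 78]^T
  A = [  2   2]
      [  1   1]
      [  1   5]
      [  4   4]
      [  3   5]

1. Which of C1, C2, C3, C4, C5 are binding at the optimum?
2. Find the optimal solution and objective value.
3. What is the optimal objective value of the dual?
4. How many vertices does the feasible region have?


1. C1, C3
2. x1 = 8, x2 = 10, z = 94
3. 94
4. 4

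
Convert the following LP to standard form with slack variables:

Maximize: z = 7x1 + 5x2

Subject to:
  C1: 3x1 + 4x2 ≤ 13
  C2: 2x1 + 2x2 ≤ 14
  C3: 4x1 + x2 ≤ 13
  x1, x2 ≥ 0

max z = 7x1 + 5x2

s.t.
  3x1 + 4x2 + s1 = 13
  2x1 + 2x2 + s2 = 14
  4x1 + x2 + s3 = 13
  x1, x2, s1, s2, s3 ≥ 0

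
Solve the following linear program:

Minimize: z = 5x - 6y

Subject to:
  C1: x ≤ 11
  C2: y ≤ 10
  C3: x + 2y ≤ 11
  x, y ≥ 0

Evaluate the objective at each vertex of the feasible region:
  z(0, 0) = 0
  z(11, 0) = 55
  z(0, 5.5) = -33  ←
The minimum is at x = 0, y = 5.5.

x = 0, y = 5.5, z = -33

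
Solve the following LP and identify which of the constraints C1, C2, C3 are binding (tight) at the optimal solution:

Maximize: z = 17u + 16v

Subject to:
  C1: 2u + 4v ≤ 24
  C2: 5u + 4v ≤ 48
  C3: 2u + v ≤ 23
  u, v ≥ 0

At u = 8, v = 2, compute slack b - a·x for each constraint:
  C1: 24 − 24 = 0  (binding)
  C2: 48 − 48 = 0  (binding)
  C3: 23 − 18 = 5  (slack)

Optimal: u = 8, v = 2
Binding: C1, C2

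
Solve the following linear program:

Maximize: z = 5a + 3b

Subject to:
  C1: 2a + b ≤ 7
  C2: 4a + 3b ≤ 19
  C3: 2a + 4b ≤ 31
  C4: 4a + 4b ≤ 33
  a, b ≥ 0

Evaluate the objective at each vertex of the feasible region:
  z(0, 0) = 0
  z(3.5, 0) = 17.5
  z(1, 5) = 20  ←
  z(0, 6.333) = 19
The maximum is at a = 1, b = 5.

a = 1, b = 5, z = 20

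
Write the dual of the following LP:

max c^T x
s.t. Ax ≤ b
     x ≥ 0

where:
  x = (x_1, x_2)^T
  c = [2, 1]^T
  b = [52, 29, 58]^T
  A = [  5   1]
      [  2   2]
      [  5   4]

Primal max cᵀx s.t. Ax ≤ b, x ≥ 0  →  Dual min bᵀy s.t. Aᵀy ≥ c, y ≥ 0.

Minimize: z = 52y1 + 29y2 + 58y3

Subject to:
  5y1 + 2y2 + 5y3 ≥ 2
  y1 + 2y2 + 4y3 ≥ 1
  y1, y2, y3 ≥ 0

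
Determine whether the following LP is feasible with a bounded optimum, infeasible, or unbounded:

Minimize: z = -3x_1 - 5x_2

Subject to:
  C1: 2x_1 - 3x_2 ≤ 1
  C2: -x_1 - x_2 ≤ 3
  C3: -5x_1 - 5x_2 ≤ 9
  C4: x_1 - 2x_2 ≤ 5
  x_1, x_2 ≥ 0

Unbounded (objective can decrease without bound)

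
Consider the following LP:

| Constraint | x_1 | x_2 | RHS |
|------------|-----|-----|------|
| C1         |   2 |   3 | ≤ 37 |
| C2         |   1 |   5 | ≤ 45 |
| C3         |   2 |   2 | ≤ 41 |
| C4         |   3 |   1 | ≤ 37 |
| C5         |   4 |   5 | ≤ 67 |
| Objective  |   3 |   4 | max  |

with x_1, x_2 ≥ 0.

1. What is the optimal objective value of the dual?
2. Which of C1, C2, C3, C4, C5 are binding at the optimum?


1. 52
2. C1, C5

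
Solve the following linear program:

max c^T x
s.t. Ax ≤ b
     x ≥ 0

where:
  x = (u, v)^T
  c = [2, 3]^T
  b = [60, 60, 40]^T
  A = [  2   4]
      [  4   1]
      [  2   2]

Evaluate the objective at each vertex of the feasible region:
  z(0, 0) = 0
  z(15, 0) = 30
  z(13.33, 6.667) = 46.67
  z(10, 10) = 50  ←
  z(0, 15) = 45
The maximum is at u = 10, v = 10.

u = 10, v = 10, z = 50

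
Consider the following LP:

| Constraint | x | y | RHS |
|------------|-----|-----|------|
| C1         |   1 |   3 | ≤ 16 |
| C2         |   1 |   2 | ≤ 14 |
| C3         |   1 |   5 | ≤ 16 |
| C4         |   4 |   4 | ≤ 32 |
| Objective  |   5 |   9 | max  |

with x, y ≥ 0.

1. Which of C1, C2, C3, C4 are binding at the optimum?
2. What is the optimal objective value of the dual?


1. C3, C4
2. 48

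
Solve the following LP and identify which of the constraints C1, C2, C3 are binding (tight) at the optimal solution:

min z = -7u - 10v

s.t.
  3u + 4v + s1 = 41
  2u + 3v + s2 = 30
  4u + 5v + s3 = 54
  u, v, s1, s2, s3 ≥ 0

At u = 3, v = 8, compute slack b - a·x for each constraint:
  C1: 41 − 41 = 0  (binding)
  C2: 30 − 30 = 0  (binding)
  C3: 54 − 52 = 2  (slack)

Optimal: u = 3, v = 8
Binding: C1, C2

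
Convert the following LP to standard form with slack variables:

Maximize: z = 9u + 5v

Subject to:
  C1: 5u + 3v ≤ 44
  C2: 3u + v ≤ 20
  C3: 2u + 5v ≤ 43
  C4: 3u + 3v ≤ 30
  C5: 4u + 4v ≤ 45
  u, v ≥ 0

max z = 9u + 5v

s.t.
  5u + 3v + s1 = 44
  3u + v + s2 = 20
  2u + 5v + s3 = 43
  3u + 3v + s4 = 30
  4u + 4v + s5 = 45
  u, v, s1, s2, s3, s4, s5 ≥ 0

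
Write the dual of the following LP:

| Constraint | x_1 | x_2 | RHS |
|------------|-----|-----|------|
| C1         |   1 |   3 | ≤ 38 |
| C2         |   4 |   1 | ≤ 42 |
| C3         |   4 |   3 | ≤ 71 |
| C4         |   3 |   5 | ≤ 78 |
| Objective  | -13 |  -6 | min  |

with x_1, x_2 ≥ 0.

Primal min cᵀx s.t. Ax ≤ b, x ≥ 0  →  Dual max −bᵀy s.t. Aᵀy ≥ −c, y ≥ 0.

Maximize: z = -38y1 - 42y2 - 71y3 - 78y4

Subject to:
  y1 + 4y2 + 4y3 + 3y4 ≥ 13
  3y1 + y2 + 3y3 + 5y4 ≥ 6
  y1, y2, y3, y4 ≥ 0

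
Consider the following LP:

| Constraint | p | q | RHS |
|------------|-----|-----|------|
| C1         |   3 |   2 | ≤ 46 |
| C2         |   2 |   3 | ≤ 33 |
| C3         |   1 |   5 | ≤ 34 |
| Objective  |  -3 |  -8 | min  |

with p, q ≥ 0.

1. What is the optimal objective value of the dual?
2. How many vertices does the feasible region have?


1. -67
2. 5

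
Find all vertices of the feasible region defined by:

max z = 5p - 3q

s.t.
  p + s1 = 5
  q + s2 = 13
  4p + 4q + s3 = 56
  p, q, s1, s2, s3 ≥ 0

(0, 0), (5, 0), (5, 9), (1, 13), (0, 13)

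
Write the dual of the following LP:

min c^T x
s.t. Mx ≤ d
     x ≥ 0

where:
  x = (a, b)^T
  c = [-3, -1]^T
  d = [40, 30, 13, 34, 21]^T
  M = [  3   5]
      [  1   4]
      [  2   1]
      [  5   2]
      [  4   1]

Primal min cᵀx s.t. Ax ≤ b, x ≥ 0  →  Dual max −bᵀy s.t. Aᵀy ≥ −c, y ≥ 0.

Maximize: z = -40y1 - 30y2 - 13y3 - 34y4 - 21y5

Subject to:
  3y1 + y2 + 2y3 + 5y4 + 4y5 ≥ 3
  5y1 + 4y2 + y3 + 2y4 + y5 ≥ 1
  y1, y2, y3, y4, y5 ≥ 0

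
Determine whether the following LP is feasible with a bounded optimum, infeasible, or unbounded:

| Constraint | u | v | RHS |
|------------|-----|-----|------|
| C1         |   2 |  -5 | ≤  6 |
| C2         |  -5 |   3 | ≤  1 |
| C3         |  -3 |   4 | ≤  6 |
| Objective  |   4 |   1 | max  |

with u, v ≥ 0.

Unbounded (objective can increase without bound)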